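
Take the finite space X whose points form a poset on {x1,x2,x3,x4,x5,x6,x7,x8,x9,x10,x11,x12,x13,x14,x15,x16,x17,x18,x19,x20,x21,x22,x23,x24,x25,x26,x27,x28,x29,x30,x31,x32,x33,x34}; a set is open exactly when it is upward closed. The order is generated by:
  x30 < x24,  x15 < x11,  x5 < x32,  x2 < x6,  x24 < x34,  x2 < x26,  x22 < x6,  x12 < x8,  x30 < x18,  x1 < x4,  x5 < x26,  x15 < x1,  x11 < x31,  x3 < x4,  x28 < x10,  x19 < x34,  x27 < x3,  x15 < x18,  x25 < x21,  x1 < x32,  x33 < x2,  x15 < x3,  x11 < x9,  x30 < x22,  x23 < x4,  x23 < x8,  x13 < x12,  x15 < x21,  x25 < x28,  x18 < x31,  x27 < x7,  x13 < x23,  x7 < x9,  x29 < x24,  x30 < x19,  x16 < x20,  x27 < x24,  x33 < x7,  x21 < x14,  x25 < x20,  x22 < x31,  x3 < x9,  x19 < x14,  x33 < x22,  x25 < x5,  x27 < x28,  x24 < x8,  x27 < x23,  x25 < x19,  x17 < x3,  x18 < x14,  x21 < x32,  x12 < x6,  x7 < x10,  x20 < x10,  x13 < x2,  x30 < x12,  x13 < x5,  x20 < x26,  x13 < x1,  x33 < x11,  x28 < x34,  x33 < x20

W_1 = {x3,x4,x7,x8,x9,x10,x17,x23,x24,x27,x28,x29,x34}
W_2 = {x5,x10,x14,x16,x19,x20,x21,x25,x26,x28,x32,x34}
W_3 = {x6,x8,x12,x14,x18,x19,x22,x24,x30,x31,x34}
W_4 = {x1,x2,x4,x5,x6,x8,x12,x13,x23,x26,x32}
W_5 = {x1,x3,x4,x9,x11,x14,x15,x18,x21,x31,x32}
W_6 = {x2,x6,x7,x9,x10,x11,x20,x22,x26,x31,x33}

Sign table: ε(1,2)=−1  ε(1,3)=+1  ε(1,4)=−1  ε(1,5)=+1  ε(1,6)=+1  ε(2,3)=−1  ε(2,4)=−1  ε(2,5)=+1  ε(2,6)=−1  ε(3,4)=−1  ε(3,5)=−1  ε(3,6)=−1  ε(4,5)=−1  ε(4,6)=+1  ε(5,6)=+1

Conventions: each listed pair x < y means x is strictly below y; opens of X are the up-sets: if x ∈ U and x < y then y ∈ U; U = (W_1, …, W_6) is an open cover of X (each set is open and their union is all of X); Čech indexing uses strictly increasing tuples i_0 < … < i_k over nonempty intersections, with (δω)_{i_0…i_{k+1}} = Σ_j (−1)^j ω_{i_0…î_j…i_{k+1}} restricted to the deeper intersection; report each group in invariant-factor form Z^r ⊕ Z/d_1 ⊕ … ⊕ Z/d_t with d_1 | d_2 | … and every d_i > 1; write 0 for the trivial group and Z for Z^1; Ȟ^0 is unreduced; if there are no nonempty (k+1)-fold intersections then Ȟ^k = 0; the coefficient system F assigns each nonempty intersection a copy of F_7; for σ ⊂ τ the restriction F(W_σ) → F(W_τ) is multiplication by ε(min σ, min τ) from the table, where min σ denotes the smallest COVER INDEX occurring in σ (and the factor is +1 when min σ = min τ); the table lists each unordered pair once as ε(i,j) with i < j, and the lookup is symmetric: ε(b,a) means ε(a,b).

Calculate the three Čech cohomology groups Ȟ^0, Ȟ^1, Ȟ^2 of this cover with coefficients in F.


nerve of the cover:
  W12={x10,x28,x34} W13={x8,x24,x34} W14={x4,x8,x23} W15={x3,x4,x9} W16={x7,x9,x10} W23={x14,x19,x34} W24={x5,x26,x32} W25={x14,x21,x32} W26={x10,x20,x26} W34={x6,x8,x12} W35={x14,x18,x31} W36={x6,x22,x31} W45={x1,x4,x32} W46={x2,x6,x26} W56={x9,x11,x31}
  W123={x34} W126={x10} W134={x8} W145={x4} W156={x9} W235={x14} W245={x32} W246={x26} W346={x6} W356={x31}
C dims 6,15,10; δ0: rk_F7 6; δ1: rk_F7 9
Ȟ^0 = (6 − 6) − 0 = 0, so Ȟ^0 ≅ 0
Ȟ^1 = (15 − 9) − 6 = 0, so Ȟ^1 ≅ 0
Ȟ^2 = (10 − 0) − 9 = 1, so Ȟ^2 ≅ Z/7

Ȟ^0 = 0,  Ȟ^1 = 0,  Ȟ^2 = Z/7


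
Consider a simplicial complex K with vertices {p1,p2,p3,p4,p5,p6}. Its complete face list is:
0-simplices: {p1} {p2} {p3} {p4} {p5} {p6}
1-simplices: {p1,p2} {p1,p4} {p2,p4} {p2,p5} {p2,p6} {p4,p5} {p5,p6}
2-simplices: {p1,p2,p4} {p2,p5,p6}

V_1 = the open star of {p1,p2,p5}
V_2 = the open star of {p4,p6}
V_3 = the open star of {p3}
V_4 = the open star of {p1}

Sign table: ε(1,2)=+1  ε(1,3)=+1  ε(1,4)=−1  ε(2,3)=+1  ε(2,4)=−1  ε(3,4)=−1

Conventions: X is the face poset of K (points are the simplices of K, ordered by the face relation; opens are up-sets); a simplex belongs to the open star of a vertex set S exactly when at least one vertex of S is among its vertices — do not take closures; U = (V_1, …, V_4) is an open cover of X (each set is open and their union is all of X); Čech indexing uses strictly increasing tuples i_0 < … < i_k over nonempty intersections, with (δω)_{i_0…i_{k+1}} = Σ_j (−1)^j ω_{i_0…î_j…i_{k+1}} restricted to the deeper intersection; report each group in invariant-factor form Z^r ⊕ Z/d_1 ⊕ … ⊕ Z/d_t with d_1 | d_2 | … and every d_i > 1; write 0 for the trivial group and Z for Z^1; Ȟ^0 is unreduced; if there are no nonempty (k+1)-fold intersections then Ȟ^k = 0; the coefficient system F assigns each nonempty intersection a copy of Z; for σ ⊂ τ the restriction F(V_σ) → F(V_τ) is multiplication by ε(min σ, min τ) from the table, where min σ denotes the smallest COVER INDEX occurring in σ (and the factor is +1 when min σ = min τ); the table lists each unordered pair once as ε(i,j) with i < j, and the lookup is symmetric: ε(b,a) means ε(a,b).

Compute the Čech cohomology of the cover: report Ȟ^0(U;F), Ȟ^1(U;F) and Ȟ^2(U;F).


Ȟ^0(U;F) ≅ Z^2; Ȟ^1(U;F) ≅ 0; Ȟ^2(U;F) ≅ 0

cover nerve:
  V1={{p1},{p2},{p5},{p1,p2},{p1,p4},{p2,p4},{p2,p5},{p2,p6},{p4,p5},{p5,p6},{p1,p2,p4},{p2,p5,p6}} V2={{p4},{p6},{p1,p4},{p2,p4},{p2,p6},{p4,p5},{p5,p6},{p1,p2,p4},{p2,p5,p6}} V3={{p3}} V4={{p1},{p1,p2},{p1,p4},{p1,p2,p4}}
  V12={{p1,p4},{p2,p4},{p2,p6},{p4,p5},{p5,p6},{p1,p2,p4},{p2,p5,p6}} V14={{p1},{p1,p2},{p1,p4},{p1,p2,p4}} V24={{p1,p4},{p1,p2,p4}}
  V124={{p1,p4},{p1,p2,p4}}
C dims 4,3,1; δ0: rk 2, SNF 1^2; δ1: rk 1, SNF 1^1
Ȟ^0: (4−2)−0=2 ⇒ Z^2
Ȟ^1: (3−1)−2=0 ⇒ 0
Ȟ^2: (1−0)−1=0 ⇒ 0


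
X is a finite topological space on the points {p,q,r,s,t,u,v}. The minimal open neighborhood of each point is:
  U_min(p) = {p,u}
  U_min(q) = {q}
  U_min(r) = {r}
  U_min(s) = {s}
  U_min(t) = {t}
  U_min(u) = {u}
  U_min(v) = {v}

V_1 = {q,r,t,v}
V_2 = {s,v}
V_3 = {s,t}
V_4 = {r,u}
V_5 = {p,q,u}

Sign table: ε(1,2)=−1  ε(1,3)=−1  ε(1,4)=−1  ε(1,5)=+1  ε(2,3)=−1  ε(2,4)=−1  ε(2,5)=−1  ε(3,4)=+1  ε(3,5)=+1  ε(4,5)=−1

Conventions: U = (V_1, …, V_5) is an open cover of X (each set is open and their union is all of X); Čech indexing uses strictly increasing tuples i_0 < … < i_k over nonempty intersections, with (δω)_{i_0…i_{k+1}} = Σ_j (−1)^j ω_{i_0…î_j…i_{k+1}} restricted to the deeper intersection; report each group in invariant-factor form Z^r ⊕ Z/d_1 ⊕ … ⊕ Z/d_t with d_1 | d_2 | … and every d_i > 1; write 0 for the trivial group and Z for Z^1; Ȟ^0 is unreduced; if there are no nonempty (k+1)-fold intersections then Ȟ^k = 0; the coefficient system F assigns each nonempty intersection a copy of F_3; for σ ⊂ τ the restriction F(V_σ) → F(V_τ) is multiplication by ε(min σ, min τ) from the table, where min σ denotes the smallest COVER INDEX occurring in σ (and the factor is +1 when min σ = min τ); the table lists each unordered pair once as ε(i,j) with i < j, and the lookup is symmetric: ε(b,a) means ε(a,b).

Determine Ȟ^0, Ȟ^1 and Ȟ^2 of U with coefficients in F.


Ȟ^0(U;F) ≅ 0,  Ȟ^1(U;F) ≅ Z/3,  Ȟ^2(U;F) ≅ 0

intersection data:
  V12={v} V13={t} V14={r} V15={q} V23={s} V45={u}
C dims 5,6; δ0: rk_F3 5
Ȟ^0 = (5 − 5) − 0 = 0, so Ȟ^0 ≅ 0
Ȟ^1 = (6 − 0) − 5 = 1, so Ȟ^1 ≅ Z/3
Ȟ^2 = (0 − 0) − 0 = 0, so Ȟ^2 ≅ 0


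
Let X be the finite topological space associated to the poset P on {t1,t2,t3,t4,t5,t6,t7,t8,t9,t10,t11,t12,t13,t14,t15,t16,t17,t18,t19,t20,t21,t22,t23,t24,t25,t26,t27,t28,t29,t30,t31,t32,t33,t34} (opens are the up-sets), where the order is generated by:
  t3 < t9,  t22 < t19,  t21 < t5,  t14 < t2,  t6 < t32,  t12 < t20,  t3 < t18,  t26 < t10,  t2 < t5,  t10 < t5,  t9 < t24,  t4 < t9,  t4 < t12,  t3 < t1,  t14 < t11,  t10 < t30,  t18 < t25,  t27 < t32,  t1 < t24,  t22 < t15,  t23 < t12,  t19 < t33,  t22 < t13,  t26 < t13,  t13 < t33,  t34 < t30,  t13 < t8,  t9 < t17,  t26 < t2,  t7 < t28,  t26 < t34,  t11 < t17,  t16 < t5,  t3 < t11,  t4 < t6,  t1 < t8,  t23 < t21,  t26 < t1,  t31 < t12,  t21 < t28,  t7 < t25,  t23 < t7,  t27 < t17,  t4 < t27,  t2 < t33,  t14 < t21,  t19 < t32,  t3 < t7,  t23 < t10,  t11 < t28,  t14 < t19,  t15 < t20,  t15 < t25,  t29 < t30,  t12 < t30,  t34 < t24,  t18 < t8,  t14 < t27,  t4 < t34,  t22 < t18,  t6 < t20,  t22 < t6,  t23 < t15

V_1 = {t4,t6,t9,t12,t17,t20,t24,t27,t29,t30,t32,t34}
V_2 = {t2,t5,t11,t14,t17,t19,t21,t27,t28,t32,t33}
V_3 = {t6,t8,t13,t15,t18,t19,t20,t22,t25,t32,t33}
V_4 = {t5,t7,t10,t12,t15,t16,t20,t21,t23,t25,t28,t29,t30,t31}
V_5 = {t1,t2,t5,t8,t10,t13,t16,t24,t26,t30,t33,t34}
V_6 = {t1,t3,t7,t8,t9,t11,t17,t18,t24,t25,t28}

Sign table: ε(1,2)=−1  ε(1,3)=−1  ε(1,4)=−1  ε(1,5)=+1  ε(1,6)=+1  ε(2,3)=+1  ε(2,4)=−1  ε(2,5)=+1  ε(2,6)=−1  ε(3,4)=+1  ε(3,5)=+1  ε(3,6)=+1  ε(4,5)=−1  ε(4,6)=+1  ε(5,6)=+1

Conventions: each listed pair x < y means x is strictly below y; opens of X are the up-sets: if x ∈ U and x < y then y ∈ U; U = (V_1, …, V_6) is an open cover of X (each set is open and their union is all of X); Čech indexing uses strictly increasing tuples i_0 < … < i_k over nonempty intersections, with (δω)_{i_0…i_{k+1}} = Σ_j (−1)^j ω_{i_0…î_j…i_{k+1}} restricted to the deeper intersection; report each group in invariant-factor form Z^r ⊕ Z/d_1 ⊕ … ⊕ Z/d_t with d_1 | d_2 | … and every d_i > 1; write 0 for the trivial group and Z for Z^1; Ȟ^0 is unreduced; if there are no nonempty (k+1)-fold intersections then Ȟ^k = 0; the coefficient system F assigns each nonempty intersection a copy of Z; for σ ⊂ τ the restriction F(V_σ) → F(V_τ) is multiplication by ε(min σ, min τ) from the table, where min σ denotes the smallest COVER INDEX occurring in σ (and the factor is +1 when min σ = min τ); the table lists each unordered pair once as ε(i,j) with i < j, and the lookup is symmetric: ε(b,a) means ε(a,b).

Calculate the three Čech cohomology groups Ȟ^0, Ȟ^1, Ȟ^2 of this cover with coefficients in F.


nonempty intersections:
  V12={t17,t27,t32} V13={t6,t20,t32} V14={t12,t20,t29,t30} V15={t24,t30,t34} V16={t9,t17,t24} V23={t19,t32,t33} V24={t5,t21,t28} V25={t2,t5,t33} V26={t11,t17,t28} V34={t15,t20,t25} V35={t8,t13,t33} V36={t8,t18,t25} V45={t5,t10,t16,t30} V46={t7,t25,t28} V56={t1,t8,t24}
  V123={t32} V126={t17} V134={t20} V145={t30} V156={t24} V235={t33} V245={t5} V246={t28} V346={t25} V356={t8}
C dims 6,15,10; δ0: rk 6, SNF 1^5·2; δ1: rk 9, SNF 1^9
Ȟ^0: (6−6)−0=0 ⇒ 0
Ȟ^1: (15−9)−6=0 plus torsion [2] ⇒ Z/2
Ȟ^2: (10−0)−9=1 ⇒ Z

Ȟ^0 ≅ 0,  Ȟ^1 ≅ Z/2,  Ȟ^2 ≅ Z


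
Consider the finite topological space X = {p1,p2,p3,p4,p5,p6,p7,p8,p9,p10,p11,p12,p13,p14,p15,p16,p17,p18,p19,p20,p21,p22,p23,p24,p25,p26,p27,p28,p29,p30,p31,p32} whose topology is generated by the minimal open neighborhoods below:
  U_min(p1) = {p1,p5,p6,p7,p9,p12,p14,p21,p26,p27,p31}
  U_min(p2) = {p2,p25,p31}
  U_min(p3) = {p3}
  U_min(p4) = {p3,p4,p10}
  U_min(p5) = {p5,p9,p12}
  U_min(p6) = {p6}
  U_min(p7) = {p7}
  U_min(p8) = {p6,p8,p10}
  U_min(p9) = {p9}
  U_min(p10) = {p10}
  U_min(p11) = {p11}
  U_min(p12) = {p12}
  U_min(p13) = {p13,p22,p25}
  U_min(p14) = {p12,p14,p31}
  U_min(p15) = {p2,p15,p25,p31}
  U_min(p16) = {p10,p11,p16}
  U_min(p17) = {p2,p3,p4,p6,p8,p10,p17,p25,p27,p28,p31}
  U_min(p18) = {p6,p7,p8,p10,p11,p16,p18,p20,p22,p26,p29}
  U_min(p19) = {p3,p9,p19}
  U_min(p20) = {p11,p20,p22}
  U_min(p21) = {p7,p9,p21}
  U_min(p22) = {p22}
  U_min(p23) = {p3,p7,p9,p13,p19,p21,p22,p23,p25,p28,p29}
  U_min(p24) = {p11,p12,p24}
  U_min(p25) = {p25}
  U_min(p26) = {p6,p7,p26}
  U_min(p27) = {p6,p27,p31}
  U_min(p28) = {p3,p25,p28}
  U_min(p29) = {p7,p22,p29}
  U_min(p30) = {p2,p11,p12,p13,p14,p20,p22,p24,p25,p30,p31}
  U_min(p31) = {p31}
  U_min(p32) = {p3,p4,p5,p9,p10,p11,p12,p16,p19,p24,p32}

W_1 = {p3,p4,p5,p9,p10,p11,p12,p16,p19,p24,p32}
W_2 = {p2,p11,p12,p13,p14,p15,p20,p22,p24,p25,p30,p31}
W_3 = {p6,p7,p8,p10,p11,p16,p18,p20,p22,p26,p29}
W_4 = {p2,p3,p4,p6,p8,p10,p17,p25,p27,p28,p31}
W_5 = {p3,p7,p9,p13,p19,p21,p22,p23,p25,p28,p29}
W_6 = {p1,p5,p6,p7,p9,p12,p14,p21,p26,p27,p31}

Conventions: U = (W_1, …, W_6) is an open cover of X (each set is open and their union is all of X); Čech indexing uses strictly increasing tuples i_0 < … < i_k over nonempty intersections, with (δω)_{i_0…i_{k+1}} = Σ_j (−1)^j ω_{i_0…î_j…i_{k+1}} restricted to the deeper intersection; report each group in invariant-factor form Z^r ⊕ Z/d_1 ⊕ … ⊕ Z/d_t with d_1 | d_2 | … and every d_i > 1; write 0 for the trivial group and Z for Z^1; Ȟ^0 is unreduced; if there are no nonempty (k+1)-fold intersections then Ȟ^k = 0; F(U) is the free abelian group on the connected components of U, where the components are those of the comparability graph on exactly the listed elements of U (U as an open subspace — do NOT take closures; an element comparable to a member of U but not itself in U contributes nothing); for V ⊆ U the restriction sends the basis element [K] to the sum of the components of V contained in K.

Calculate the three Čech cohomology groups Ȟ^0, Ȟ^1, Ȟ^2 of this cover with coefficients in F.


Ȟ^0(U;F) ≅ Z,  Ȟ^1(U;F) ≅ 0,  Ȟ^2(U;F) ≅ Z/2

intersection data:
  W12={p11,p12,p24} W13={p10,p11,p16} W14={p3,p4,p10} W15={p3,p9,p19} W16={p5,p9,p12} W23={p11,p20,p22} W24={p2,p25,p31} W25={p13,p22,p25} W26={p12,p14,p31} W34={p6,p8,p10} W35={p7,p22,p29} W36={p6,p7,p26} W45={p3,p25,p28} W46={p6,p27,p31} W56={p7,p9,p21}
  W123={p11} W126={p12} W134={p10} W145={p3} W156={p9} W235={p22} W245={p25} W246={p31} W346={p6} W356={p7}
components per intersection:
  W1: {p3,p4,p5,p9,p10,p11,p12,p16,p19,p24,p32}
  W2: {p2,p11,p12,p13,p14,p15,p20,p22,p24,p25,p30,p31}
  W3: {p6,p7,p8,p10,p11,p16,p18,p20,p22,p26,p29}
  W4: {p2,p3,p4,p6,p8,p10,p17,p25,p27,p28,p31}
  W5: {p3,p7,p9,p13,p19,p21,p22,p23,p25,p28,p29}
  W6: {p1,p5,p6,p7,p9,p12,p14,p21,p26,p27,p31}
  W12: {p11,p12,p24}
  W13: {p10,p11,p16}
  W14: {p3,p4,p10}
  W15: {p3,p9,p19}
  W16: {p5,p9,p12}
  W23: {p11,p20,p22}
  W24: {p2,p25,p31}
  W25: {p13,p22,p25}
  W26: {p12,p14,p31}
  W34: {p6,p8,p10}
  W35: {p7,p22,p29}
  W36: {p6,p7,p26}
  W45: {p3,p25,p28}
  W46: {p6,p27,p31}
  W56: {p7,p9,p21}
  W123: {p11}
  W126: {p12}
  W134: {p10}
  W145: {p3}
  W156: {p9}
  W235: {p22}
  W245: {p25}
  W246: {p31}
  W346: {p6}
  W356: {p7}
C dims 6,15,10; δ0: rk 5, SNF 1^5; δ1: rk 10, SNF 1^9·2
Ȟ^0 = (6 − 5) − 0 = 1, so Ȟ^0 ≅ Z
Ȟ^1 = (15 − 10) − 5 = 0, so Ȟ^1 ≅ 0
Ȟ^2 = (10 − 0) − 10 = 0 plus torsion [2], so Ȟ^2 ≅ Z/2


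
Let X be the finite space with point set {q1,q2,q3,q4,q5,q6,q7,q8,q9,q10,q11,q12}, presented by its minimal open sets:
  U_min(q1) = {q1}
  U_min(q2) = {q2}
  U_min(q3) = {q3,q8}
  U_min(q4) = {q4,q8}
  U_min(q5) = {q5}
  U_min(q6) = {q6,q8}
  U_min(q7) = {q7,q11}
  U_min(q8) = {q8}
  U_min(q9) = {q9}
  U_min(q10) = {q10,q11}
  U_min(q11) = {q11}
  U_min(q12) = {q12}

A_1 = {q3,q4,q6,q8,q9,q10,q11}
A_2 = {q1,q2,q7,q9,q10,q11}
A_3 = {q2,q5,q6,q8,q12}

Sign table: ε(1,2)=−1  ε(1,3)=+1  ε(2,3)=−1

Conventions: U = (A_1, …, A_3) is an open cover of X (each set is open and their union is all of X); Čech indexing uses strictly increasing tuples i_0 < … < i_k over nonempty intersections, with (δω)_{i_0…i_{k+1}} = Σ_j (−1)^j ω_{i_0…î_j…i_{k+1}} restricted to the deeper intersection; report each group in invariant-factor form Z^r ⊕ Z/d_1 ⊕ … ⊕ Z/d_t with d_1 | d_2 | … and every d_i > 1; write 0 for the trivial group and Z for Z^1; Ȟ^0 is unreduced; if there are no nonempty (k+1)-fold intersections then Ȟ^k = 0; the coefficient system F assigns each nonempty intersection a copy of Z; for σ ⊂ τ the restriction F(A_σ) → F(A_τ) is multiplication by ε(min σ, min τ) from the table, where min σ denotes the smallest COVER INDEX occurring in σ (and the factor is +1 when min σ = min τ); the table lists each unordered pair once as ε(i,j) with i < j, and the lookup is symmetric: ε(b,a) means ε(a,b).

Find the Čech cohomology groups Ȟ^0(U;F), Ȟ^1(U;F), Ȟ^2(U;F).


Ȟ^0 ≅ Z,  Ȟ^1 ≅ Z,  Ȟ^2 ≅ 0

nonempty intersections:
  A12={q9,q10,q11} A13={q6,q8} A23={q2}
C dims 3,3; δ0: rk 2, SNF 1^2
Ȟ^0: (3−2)−0=1 ⇒ Z
Ȟ^1: (3−0)−2=1 ⇒ Z
Ȟ^2: (0−0)−0=0 ⇒ 0


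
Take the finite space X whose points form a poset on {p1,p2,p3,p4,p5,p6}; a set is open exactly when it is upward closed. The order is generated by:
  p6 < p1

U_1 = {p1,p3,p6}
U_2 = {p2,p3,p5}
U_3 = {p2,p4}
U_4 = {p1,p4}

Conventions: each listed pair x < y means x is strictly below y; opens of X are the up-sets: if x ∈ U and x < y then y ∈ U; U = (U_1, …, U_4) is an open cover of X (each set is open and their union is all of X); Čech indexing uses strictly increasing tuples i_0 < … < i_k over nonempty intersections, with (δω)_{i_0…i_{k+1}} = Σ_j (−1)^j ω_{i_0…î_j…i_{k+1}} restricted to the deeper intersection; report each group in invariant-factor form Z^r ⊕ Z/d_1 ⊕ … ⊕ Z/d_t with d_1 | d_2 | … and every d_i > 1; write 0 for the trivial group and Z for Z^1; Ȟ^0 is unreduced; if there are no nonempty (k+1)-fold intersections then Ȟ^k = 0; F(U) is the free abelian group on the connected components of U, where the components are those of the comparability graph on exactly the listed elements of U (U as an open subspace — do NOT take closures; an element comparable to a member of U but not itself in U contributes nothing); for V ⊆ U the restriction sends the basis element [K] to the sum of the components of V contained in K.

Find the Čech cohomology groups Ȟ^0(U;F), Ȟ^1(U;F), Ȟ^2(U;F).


Ȟ^0 ≅ Z^5; Ȟ^1 ≅ 0; Ȟ^2 ≅ 0

nerve of the cover:
  U12={p3} U14={p1} U23={p2} U34={p4}
components per intersection:
  U1: {p1,p6} {p3}
  U2: {p2} {p3} {p5}
  U3: {p2} {p4}
  U4: {p1} {p4}
  U12: {p3}
  U14: {p1}
  U23: {p2}
  U34: {p4}
C dims 9,4; δ0: rk 4, SNF 1^4
Ȟ^0 = (9 − 4) − 0 = 5, so Ȟ^0 ≅ Z^5
Ȟ^1 = (4 − 0) − 4 = 0, so Ȟ^1 ≅ 0
Ȟ^2 = (0 − 0) − 0 = 0, so Ȟ^2 ≅ 0


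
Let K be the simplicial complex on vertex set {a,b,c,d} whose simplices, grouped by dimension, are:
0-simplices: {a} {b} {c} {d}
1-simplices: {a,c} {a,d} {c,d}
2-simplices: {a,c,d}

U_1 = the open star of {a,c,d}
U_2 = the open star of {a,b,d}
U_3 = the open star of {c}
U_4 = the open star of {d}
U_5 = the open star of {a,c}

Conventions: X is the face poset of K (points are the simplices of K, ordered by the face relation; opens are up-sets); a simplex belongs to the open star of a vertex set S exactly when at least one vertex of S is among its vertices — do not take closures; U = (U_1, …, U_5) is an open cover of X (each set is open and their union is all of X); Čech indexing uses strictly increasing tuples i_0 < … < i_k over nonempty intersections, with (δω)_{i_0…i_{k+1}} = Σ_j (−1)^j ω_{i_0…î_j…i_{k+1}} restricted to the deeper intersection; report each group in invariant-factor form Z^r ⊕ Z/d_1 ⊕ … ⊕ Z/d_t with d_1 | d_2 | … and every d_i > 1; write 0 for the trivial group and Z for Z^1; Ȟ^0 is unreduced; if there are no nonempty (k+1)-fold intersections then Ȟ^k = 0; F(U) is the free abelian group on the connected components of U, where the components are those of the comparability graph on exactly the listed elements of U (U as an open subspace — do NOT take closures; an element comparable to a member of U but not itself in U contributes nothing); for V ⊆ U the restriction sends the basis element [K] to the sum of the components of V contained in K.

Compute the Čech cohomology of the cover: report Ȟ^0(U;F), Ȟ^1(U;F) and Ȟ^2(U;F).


nonempty intersections:
  U1={{a},{c},{d},{a,c},{a,d},{c,d},{a,c,d}} U2={{a},{b},{d},{a,c},{a,d},{c,d},{a,c,d}} U3={{c},{a,c},{c,d},{a,c,d}} U4={{d},{a,d},{c,d},{a,c,d}} U5={{a},{c},{a,c},{a,d},{c,d},{a,c,d}}
  U12={{a},{d},{a,c},{a,d},{c,d},{a,c,d}} U13={{c},{a,c},{c,d},{a,c,d}} U14={{d},{a,d},{c,d},{a,c,d}} U15={{a},{c},{a,c},{a,d},{c,d},{a,c,d}} U23={{a,c},{c,d},{a,c,d}} U24={{d},{a,d},{c,d},{a,c,d}} U25={{a},{a,c},{a,d},{c,d},{a,c,d}} U34={{c,d},{a,c,d}} U35={{c},{a,c},{c,d},{a,c,d}} U45={{a,d},{c,d},{a,c,d}}
  U123={{a,c},{c,d},{a,c,d}} U124={{d},{a,d},{c,d},{a,c,d}} U125={{a},{a,c},{a,d},{c,d},{a,c,d}} U134={{c,d},{a,c,d}} U135={{c},{a,c},{c,d},{a,c,d}} U145={{a,d},{c,d},{a,c,d}} U234={{c,d},{a,c,d}} U235={{a,c},{c,d},{a,c,d}} U245={{a,d},{c,d},{a,c,d}} U345={{c,d},{a,c,d}}
  U1234={{c,d},{a,c,d}} U1235={{a,c},{c,d},{a,c,d}} U1245={{a,d},{c,d},{a,c,d}} U1345={{c,d},{a,c,d}} U2345={{c,d},{a,c,d}}
  U12345={{c,d},{a,c,d}}
components per intersection:
  U1: {{a},{c},{d},{a,c},{a,d},{c,d},{a,c,d}}
  U2: {{a},{d},{a,c},{a,d},{c,d},{a,c,d}} {{b}}
  U3: {{c},{a,c},{c,d},{a,c,d}}
  U4: {{d},{a,d},{c,d},{a,c,d}}
  U5: {{a},{c},{a,c},{a,d},{c,d},{a,c,d}}
  U12: {{a},{d},{a,c},{a,d},{c,d},{a,c,d}}
  U13: {{c},{a,c},{c,d},{a,c,d}}
  U14: {{d},{a,d},{c,d},{a,c,d}}
  U15: {{a},{c},{a,c},{a,d},{c,d},{a,c,d}}
  U23: {{a,c},{c,d},{a,c,d}}
  U24: {{d},{a,d},{c,d},{a,c,d}}
  U25: {{a},{a,c},{a,d},{c,d},{a,c,d}}
  U34: {{c,d},{a,c,d}}
  U35: {{c},{a,c},{c,d},{a,c,d}}
  U45: {{a,d},{c,d},{a,c,d}}
  U123: {{a,c},{c,d},{a,c,d}}
  U124: {{d},{a,d},{c,d},{a,c,d}}
  U125: {{a},{a,c},{a,d},{c,d},{a,c,d}}
  U134: {{c,d},{a,c,d}}
  U135: {{c},{a,c},{c,d},{a,c,d}}
  U145: {{a,d},{c,d},{a,c,d}}
  U234: {{c,d},{a,c,d}}
  U235: {{a,c},{c,d},{a,c,d}}
  U245: {{a,d},{c,d},{a,c,d}}
  U345: {{c,d},{a,c,d}}
  U1234: {{c,d},{a,c,d}}
  U1235: {{a,c},{c,d},{a,c,d}}
  U1245: {{a,d},{c,d},{a,c,d}}
  U1345: {{c,d},{a,c,d}}
  U2345: {{c,d},{a,c,d}}
  U12345: {{c,d},{a,c,d}}
C dims 6,10,10,5; δ0: rk 4, SNF 1^4; δ1: rk 6, SNF 1^6; δ2: rk 4, SNF 1^4
Ȟ^0: (6−4)−0=2 ⇒ Z^2
Ȟ^1: (10−6)−4=0 ⇒ 0
Ȟ^2: (10−4)−6=0 ⇒ 0

Ȟ^0 = Z^2, Ȟ^1 = 0, Ȟ^2 = 0


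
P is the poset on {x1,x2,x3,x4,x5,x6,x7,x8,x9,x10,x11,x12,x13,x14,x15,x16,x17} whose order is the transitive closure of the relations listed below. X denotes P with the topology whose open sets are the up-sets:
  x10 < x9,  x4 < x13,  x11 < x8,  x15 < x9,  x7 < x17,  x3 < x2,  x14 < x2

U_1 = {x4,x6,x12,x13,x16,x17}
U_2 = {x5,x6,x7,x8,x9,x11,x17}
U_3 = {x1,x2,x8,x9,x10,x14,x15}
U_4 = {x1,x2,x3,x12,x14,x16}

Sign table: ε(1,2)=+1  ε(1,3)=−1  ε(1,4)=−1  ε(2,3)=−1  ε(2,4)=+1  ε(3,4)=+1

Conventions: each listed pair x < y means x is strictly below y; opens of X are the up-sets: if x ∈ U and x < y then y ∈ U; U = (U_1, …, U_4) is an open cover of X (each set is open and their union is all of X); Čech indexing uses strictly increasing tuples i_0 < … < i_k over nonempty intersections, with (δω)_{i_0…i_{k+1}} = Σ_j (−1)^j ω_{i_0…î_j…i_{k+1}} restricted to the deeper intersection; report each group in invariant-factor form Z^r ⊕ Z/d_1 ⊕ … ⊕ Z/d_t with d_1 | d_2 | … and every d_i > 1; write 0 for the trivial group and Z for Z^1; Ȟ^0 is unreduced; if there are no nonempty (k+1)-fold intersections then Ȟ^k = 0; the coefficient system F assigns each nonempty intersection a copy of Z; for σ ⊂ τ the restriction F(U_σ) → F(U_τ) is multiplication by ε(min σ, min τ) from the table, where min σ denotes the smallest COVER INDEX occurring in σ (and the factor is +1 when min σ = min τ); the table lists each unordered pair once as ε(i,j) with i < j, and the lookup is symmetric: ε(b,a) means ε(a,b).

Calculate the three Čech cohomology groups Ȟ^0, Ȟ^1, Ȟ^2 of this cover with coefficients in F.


nonempty overlaps:
  U12={x6,x17} U14={x12,x16} U23={x8,x9} U34={x1,x2,x14}
C dims 4,4; δ0: rk 3, SNF 1^3
degree 0: 4−3−0 = 1 → Ȟ^0 ≅ Z
degree 1: 4−0−3 = 1 → Ȟ^1 ≅ Z
degree 2: 0−0−0 = 0 → Ȟ^2 ≅ 0

Ȟ^0(U;F) ≅ Z,  Ȟ^1(U;F) ≅ Z,  Ȟ^2(U;F) ≅ 0


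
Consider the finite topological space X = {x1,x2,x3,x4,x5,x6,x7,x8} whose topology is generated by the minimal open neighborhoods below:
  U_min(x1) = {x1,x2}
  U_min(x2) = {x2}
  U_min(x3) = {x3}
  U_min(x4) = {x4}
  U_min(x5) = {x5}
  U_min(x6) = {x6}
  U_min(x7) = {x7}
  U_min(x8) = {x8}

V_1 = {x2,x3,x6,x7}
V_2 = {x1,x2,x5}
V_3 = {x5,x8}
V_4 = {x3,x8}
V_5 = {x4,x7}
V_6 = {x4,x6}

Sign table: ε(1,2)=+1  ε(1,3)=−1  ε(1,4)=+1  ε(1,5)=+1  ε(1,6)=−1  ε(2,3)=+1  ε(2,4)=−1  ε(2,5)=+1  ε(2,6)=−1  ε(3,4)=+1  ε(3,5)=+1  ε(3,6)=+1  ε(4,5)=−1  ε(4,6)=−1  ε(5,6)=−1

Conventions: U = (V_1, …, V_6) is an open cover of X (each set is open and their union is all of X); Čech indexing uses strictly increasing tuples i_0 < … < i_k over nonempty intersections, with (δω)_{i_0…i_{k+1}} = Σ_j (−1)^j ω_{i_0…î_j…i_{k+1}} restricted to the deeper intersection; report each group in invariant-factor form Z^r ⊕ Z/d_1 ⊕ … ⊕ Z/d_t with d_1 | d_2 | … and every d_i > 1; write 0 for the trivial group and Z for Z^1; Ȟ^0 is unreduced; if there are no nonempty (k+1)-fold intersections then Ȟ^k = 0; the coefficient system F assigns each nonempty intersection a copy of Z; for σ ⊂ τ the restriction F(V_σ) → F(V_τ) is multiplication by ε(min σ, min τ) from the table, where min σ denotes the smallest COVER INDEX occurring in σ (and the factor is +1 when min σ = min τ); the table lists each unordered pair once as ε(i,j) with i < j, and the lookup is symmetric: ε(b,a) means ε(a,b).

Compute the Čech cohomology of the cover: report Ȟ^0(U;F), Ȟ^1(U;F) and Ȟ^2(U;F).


Ȟ^0 ≅ Z; Ȟ^1 ≅ Z^2; Ȟ^2 ≅ 0

nonempty intersections:
  V12={x2} V14={x3} V15={x7} V16={x6} V23={x5} V34={x8} V56={x4}
C dims 6,7; δ0: rk 5, SNF 1^5
Ȟ^0: (6−5)−0=1 ⇒ Z
Ȟ^1: (7−0)−5=2 ⇒ Z^2
Ȟ^2: (0−0)−0=0 ⇒ 0


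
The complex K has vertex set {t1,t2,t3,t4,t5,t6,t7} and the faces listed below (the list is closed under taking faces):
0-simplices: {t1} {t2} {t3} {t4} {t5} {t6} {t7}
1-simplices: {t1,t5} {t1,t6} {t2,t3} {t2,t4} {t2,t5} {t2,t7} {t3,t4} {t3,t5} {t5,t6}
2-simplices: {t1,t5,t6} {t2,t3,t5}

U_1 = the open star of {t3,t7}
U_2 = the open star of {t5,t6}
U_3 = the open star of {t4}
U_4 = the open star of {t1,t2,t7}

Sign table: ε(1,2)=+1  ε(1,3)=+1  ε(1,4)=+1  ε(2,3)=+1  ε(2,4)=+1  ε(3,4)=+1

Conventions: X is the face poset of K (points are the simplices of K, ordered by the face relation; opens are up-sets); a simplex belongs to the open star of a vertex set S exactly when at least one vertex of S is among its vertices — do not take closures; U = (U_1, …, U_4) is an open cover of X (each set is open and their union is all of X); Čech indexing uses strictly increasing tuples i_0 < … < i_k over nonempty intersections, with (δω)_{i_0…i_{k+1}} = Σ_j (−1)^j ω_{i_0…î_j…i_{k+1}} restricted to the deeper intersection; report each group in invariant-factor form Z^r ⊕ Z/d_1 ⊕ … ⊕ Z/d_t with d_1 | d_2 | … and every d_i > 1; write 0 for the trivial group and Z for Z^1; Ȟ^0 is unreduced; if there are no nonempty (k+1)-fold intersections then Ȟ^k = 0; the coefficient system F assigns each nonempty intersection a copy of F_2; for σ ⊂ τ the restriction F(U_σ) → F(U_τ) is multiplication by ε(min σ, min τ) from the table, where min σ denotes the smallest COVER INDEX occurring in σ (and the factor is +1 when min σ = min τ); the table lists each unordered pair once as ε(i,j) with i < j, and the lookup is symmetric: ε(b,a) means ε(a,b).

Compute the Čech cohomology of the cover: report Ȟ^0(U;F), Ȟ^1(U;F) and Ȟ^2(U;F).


Ȟ^0 ≅ Z/2,  Ȟ^1 ≅ Z/2,  Ȟ^2 ≅ 0

nonempty intersections:
  U1={{t3},{t7},{t2,t3},{t2,t7},{t3,t4},{t3,t5},{t2,t3,t5}} U2={{t5},{t6},{t1,t5},{t1,t6},{t2,t5},{t3,t5},{t5,t6},{t1,t5,t6},{t2,t3,t5}} U3={{t4},{t2,t4},{t3,t4}} U4={{t1},{t2},{t7},{t1,t5},{t1,t6},{t2,t3},{t2,t4},{t2,t5},{t2,t7},{t1,t5,t6},{t2,t3,t5}}
  U12={{t3,t5},{t2,t3,t5}} U13={{t3,t4}} U14={{t7},{t2,t3},{t2,t7},{t2,t3,t5}} U24={{t1,t5},{t1,t6},{t2,t5},{t1,t5,t6},{t2,t3,t5}} U34={{t2,t4}}
  U124={{t2,t3,t5}}
C dims 4,5,1; δ0: rk_F2 3; δ1: rk_F2 1
Ȟ^0: (4−3)−0=1 ⇒ Z/2
Ȟ^1: (5−1)−3=1 ⇒ Z/2
Ȟ^2: (1−0)−1=0 ⇒ 0


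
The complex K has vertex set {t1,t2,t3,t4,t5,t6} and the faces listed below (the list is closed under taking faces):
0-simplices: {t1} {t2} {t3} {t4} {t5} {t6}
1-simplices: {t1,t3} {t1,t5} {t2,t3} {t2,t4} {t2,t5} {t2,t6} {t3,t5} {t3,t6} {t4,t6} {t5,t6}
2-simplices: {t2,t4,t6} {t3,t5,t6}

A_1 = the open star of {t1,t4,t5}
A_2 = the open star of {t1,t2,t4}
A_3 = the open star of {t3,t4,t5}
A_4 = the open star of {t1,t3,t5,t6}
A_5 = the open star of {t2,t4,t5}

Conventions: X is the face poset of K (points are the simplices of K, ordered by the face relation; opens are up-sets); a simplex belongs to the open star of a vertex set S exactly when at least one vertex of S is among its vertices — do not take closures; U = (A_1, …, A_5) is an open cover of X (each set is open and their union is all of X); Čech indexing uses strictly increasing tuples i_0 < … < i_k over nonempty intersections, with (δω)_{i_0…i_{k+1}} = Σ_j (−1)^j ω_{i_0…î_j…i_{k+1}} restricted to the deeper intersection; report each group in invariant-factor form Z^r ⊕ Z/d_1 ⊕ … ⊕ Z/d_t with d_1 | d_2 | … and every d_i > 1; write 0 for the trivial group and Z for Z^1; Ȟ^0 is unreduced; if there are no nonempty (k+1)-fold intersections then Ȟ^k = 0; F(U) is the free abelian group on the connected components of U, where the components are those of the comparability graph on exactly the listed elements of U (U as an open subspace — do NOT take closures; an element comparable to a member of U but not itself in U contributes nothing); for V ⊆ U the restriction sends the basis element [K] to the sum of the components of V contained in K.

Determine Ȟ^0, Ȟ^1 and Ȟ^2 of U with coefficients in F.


Ȟ^0(U;F) ≅ Z, Ȟ^1(U;F) ≅ Z^2 and Ȟ^2(U;F) ≅ 0

nerve simplices:
  A1={{t1},{t4},{t5},{t1,t3},{t1,t5},{t2,t4},{t2,t5},{t3,t5},{t4,t6},{t5,t6},{t2,t4,t6},{t3,t5,t6}} A2={{t1},{t2},{t4},{t1,t3},{t1,t5},{t2,t3},{t2,t4},{t2,t5},{t2,t6},{t4,t6},{t2,t4,t6}} A3={{t3},{t4},{t5},{t1,t3},{t1,t5},{t2,t3},{t2,t4},{t2,t5},{t3,t5},{t3,t6},{t4,t6},{t5,t6},{t2,t4,t6},{t3,t5,t6}} A4={{t1},{t3},{t5},{t6},{t1,t3},{t1,t5},{t2,t3},{t2,t5},{t2,t6},{t3,t5},{t3,t6},{t4,t6},{t5,t6},{t2,t4,t6},{t3,t5,t6}} A5={{t2},{t4},{t5},{t1,t5},{t2,t3},{t2,t4},{t2,t5},{t2,t6},{t3,t5},{t4,t6},{t5,t6},{t2,t4,t6},{t3,t5,t6}}
  A12={{t1},{t4},{t1,t3},{t1,t5},{t2,t4},{t2,t5},{t4,t6},{t2,t4,t6}} A13={{t4},{t5},{t1,t3},{t1,t5},{t2,t4},{t2,t5},{t3,t5},{t4,t6},{t5,t6},{t2,t4,t6},{t3,t5,t6}} A14={{t1},{t5},{t1,t3},{t1,t5},{t2,t5},{t3,t5},{t4,t6},{t5,t6},{t2,t4,t6},{t3,t5,t6}} A15={{t4},{t5},{t1,t5},{t2,t4},{t2,t5},{t3,t5},{t4,t6},{t5,t6},{t2,t4,t6},{t3,t5,t6}} A23={{t4},{t1,t3},{t1,t5},{t2,t3},{t2,t4},{t2,t5},{t4,t6},{t2,t4,t6}} A24={{t1},{t1,t3},{t1,t5},{t2,t3},{t2,t5},{t2,t6},{t4,t6},{t2,t4,t6}} A25={{t2},{t4},{t1,t5},{t2,t3},{t2,t4},{t2,t5},{t2,t6},{t4,t6},{t2,t4,t6}} A34={{t3},{t5},{t1,t3},{t1,t5},{t2,t3},{t2,t5},{t3,t5},{t3,t6},{t4,t6},{t5,t6},{t2,t4,t6},{t3,t5,t6}} A35={{t4},{t5},{t1,t5},{t2,t3},{t2,t4},{t2,t5},{t3,t5},{t4,t6},{t5,t6},{t2,t4,t6},{t3,t5,t6}} A45={{t5},{t1,t5},{t2,t3},{t2,t5},{t2,t6},{t3,t5},{t4,t6},{t5,t6},{t2,t4,t6},{t3,t5,t6}}
  A123={{t4},{t1,t3},{t1,t5},{t2,t4},{t2,t5},{t4,t6},{t2,t4,t6}} A124={{t1},{t1,t3},{t1,t5},{t2,t5},{t4,t6},{t2,t4,t6}} A125={{t4},{t1,t5},{t2,t4},{t2,t5},{t4,t6},{t2,t4,t6}} A134={{t5},{t1,t3},{t1,t5},{t2,t5},{t3,t5},{t4,t6},{t5,t6},{t2,t4,t6},{t3,t5,t6}} A135={{t4},{t5},{t1,t5},{t2,t4},{t2,t5},{t3,t5},{t4,t6},{t5,t6},{t2,t4,t6},{t3,t5,t6}} A145={{t5},{t1,t5},{t2,t5},{t3,t5},{t4,t6},{t5,t6},{t2,t4,t6},{t3,t5,t6}} A234={{t1,t3},{t1,t5},{t2,t3},{t2,t5},{t4,t6},{t2,t4,t6}} A235={{t4},{t1,t5},{t2,t3},{t2,t4},{t2,t5},{t4,t6},{t2,t4,t6}} A245={{t1,t5},{t2,t3},{t2,t5},{t2,t6},{t4,t6},{t2,t4,t6}} A345={{t5},{t1,t5},{t2,t3},{t2,t5},{t3,t5},{t4,t6},{t5,t6},{t2,t4,t6},{t3,t5,t6}}
  A1234={{t1,t3},{t1,t5},{t2,t5},{t4,t6},{t2,t4,t6}} A1235={{t4},{t1,t5},{t2,t4},{t2,t5},{t4,t6},{t2,t4,t6}} A1245={{t1,t5},{t2,t5},{t4,t6},{t2,t4,t6}} A1345={{t5},{t1,t5},{t2,t5},{t3,t5},{t4,t6},{t5,t6},{t2,t4,t6},{t3,t5,t6}} A2345={{t1,t5},{t2,t3},{t2,t5},{t4,t6},{t2,t4,t6}}
  A12345={{t1,t5},{t2,t5},{t4,t6},{t2,t4,t6}}
components per intersection:
  A1: {{t1},{t5},{t1,t3},{t1,t5},{t2,t5},{t3,t5},{t5,t6},{t3,t5,t6}} {{t4},{t2,t4},{t4,t6},{t2,t4,t6}}
  A2: {{t1},{t1,t3},{t1,t5}} {{t2},{t4},{t2,t3},{t2,t4},{t2,t5},{t2,t6},{t4,t6},{t2,t4,t6}}
  A3: {{t3},{t5},{t1,t3},{t1,t5},{t2,t3},{t2,t5},{t3,t5},{t3,t6},{t5,t6},{t3,t5,t6}} {{t4},{t2,t4},{t4,t6},{t2,t4,t6}}
  A4: {{t1},{t3},{t5},{t6},{t1,t3},{t1,t5},{t2,t3},{t2,t5},{t2,t6},{t3,t5},{t3,t6},{t4,t6},{t5,t6},{t2,t4,t6},{t3,t5,t6}}
  A5: {{t2},{t4},{t5},{t1,t5},{t2,t3},{t2,t4},{t2,t5},{t2,t6},{t3,t5},{t4,t6},{t5,t6},{t2,t4,t6},{t3,t5,t6}}
  A12: {{t1},{t1,t3},{t1,t5}} {{t4},{t2,t4},{t4,t6},{t2,t4,t6}} {{t2,t5}}
  A13: {{t4},{t2,t4},{t4,t6},{t2,t4,t6}} {{t5},{t1,t5},{t2,t5},{t3,t5},{t5,t6},{t3,t5,t6}} {{t1,t3}}
  A14: {{t1},{t5},{t1,t3},{t1,t5},{t2,t5},{t3,t5},{t5,t6},{t3,t5,t6}} {{t4,t6},{t2,t4,t6}}
  A15: {{t4},{t2,t4},{t4,t6},{t2,t4,t6}} {{t5},{t1,t5},{t2,t5},{t3,t5},{t5,t6},{t3,t5,t6}}
  A23: {{t4},{t2,t4},{t4,t6},{t2,t4,t6}} {{t1,t3}} {{t1,t5}} {{t2,t3}} {{t2,t5}}
  A24: {{t1},{t1,t3},{t1,t5}} {{t2,t3}} {{t2,t5}} {{t2,t6},{t4,t6},{t2,t4,t6}}
  A25: {{t2},{t4},{t2,t3},{t2,t4},{t2,t5},{t2,t6},{t4,t6},{t2,t4,t6}} {{t1,t5}}
  A34: {{t3},{t5},{t1,t3},{t1,t5},{t2,t3},{t2,t5},{t3,t5},{t3,t6},{t5,t6},{t3,t5,t6}} {{t4,t6},{t2,t4,t6}}
  A35: {{t4},{t2,t4},{t4,t6},{t2,t4,t6}} {{t5},{t1,t5},{t2,t5},{t3,t5},{t5,t6},{t3,t5,t6}} {{t2,t3}}
  A45: {{t5},{t1,t5},{t2,t5},{t3,t5},{t5,t6},{t3,t5,t6}} {{t2,t3}} {{t2,t6},{t4,t6},{t2,t4,t6}}
  A123: {{t4},{t2,t4},{t4,t6},{t2,t4,t6}} {{t1,t3}} {{t1,t5}} {{t2,t5}}
  A124: {{t1},{t1,t3},{t1,t5}} {{t2,t5}} {{t4,t6},{t2,t4,t6}}
  A125: {{t4},{t2,t4},{t4,t6},{t2,t4,t6}} {{t1,t5}} {{t2,t5}}
  A134: {{t5},{t1,t5},{t2,t5},{t3,t5},{t5,t6},{t3,t5,t6}} {{t1,t3}} {{t4,t6},{t2,t4,t6}}
  A135: {{t4},{t2,t4},{t4,t6},{t2,t4,t6}} {{t5},{t1,t5},{t2,t5},{t3,t5},{t5,t6},{t3,t5,t6}}
  A145: {{t5},{t1,t5},{t2,t5},{t3,t5},{t5,t6},{t3,t5,t6}} {{t4,t6},{t2,t4,t6}}
  A234: {{t1,t3}} {{t1,t5}} {{t2,t3}} {{t2,t5}} {{t4,t6},{t2,t4,t6}}
  A235: {{t4},{t2,t4},{t4,t6},{t2,t4,t6}} {{t1,t5}} {{t2,t3}} {{t2,t5}}
  A245: {{t1,t5}} {{t2,t3}} {{t2,t5}} {{t2,t6},{t4,t6},{t2,t4,t6}}
  A345: {{t5},{t1,t5},{t2,t5},{t3,t5},{t5,t6},{t3,t5,t6}} {{t2,t3}} {{t4,t6},{t2,t4,t6}}
  A1234: {{t1,t3}} {{t1,t5}} {{t2,t5}} {{t4,t6},{t2,t4,t6}}
  A1235: {{t4},{t2,t4},{t4,t6},{t2,t4,t6}} {{t1,t5}} {{t2,t5}}
  A1245: {{t1,t5}} {{t2,t5}} {{t4,t6},{t2,t4,t6}}
  A1345: {{t5},{t1,t5},{t2,t5},{t3,t5},{t5,t6},{t3,t5,t6}} {{t4,t6},{t2,t4,t6}}
  A2345: {{t1,t5}} {{t2,t3}} {{t2,t5}} {{t4,t6},{t2,t4,t6}}
  A12345: {{t1,t5}} {{t2,t5}} {{t4,t6},{t2,t4,t6}}
C dims 8,29,33,16; δ0: rk 7, SNF 1^7; δ1: rk 20, SNF 1^20; δ2: rk 13, SNF 1^13
degree 0: 8−7−0 = 1 → Ȟ^0 ≅ Z
degree 1: 29−20−7 = 2 → Ȟ^1 ≅ Z^2
degree 2: 33−13−20 = 0 → Ȟ^2 ≅ 0


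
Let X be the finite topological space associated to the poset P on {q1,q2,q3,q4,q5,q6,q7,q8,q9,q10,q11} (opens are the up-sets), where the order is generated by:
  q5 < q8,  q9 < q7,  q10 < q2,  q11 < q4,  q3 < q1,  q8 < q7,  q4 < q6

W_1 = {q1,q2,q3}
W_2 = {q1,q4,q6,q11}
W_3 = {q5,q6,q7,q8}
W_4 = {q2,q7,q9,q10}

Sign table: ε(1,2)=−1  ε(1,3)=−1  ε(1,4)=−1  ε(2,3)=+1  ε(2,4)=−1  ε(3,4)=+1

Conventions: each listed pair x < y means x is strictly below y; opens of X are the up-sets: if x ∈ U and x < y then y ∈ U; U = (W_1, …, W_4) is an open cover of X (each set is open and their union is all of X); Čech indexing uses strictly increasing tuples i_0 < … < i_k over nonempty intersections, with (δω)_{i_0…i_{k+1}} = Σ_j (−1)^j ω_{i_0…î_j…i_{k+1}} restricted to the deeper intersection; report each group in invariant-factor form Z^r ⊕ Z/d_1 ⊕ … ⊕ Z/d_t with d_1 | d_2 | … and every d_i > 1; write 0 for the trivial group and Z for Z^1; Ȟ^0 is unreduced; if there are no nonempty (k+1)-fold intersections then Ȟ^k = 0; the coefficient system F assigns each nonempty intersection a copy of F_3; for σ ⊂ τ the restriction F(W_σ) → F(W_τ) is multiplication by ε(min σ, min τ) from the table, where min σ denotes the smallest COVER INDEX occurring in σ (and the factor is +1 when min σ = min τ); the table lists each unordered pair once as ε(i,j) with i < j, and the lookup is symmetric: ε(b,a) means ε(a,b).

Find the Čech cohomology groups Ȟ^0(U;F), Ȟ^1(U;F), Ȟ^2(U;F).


Ȟ^0(U;F) ≅ Z/3,  Ȟ^1(U;F) ≅ Z/3,  Ȟ^2(U;F) ≅ 0

nerve of the cover:
  W12={q1} W14={q2} W23={q6} W34={q7}
C dims 4,4; δ0: rk_F3 3
Ȟ^0 = (4 − 3) − 0 = 1, so Ȟ^0 ≅ Z/3
Ȟ^1 = (4 − 0) − 3 = 1, so Ȟ^1 ≅ Z/3
Ȟ^2 = (0 − 0) − 0 = 0, so Ȟ^2 ≅ 0


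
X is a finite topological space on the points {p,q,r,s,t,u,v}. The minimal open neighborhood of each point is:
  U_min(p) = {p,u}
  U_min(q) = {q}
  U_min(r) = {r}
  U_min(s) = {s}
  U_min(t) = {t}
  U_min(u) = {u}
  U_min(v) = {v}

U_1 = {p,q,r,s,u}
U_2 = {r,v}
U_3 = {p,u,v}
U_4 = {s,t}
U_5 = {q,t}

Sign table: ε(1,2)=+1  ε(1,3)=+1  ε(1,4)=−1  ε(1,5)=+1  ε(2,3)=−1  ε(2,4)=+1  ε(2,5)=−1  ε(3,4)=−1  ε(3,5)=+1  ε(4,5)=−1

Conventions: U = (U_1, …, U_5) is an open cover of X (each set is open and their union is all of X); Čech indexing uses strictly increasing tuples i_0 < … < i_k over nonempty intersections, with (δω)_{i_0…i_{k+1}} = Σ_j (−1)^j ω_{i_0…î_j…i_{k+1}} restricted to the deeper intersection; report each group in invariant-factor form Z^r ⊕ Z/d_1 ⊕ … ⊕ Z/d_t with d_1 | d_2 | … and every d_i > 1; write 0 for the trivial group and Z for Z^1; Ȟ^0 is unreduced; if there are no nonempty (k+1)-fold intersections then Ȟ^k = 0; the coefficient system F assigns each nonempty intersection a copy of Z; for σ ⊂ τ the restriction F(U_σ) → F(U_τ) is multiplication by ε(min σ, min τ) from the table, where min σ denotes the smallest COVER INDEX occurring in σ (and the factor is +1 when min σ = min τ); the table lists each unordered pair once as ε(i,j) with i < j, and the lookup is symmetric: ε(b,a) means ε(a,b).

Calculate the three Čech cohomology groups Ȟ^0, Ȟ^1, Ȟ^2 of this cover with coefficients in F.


cover nerve:
  U12={r} U13={p,u} U14={s} U15={q} U23={v} U45={t}
C dims 5,6; δ0: rk 5, SNF 1^4·2
Ȟ^0: (5−5)−0=0 ⇒ 0
Ȟ^1: (6−0)−5=1 plus torsion [2] ⇒ Z ⊕ Z/2
Ȟ^2: (0−0)−0=0 ⇒ 0

Ȟ^0 ≅ 0, Ȟ^1 ≅ Z ⊕ Z/2 and Ȟ^2 ≅ 0


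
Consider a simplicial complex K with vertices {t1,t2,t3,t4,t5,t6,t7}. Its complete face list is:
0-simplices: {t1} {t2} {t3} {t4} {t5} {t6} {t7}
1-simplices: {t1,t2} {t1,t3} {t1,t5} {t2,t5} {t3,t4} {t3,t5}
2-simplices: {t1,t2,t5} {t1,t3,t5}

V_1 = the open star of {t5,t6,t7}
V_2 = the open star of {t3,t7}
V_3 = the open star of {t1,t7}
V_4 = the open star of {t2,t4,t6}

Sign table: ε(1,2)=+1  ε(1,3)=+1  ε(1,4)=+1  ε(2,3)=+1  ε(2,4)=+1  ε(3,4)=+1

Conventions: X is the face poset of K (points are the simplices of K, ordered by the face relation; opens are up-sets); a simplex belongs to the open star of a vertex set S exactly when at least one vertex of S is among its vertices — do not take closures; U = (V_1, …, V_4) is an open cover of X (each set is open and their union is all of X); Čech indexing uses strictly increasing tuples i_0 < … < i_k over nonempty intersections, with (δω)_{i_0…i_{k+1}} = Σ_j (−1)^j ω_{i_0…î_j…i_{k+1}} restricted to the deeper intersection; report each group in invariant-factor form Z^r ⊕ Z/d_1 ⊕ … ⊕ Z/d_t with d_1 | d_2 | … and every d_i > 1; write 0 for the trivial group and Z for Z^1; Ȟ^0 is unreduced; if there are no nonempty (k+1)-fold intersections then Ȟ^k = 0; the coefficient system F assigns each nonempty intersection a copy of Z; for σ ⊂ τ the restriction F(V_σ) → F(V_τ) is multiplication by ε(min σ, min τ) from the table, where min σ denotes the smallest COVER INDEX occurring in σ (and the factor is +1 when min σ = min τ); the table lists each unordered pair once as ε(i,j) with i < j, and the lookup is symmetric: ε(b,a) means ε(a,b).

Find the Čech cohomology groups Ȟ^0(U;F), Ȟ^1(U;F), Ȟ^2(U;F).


Ȟ^0 ≅ Z; Ȟ^1 ≅ Z; Ȟ^2 ≅ 0

nerve of the cover:
  V1={{t5},{t6},{t7},{t1,t5},{t2,t5},{t3,t5},{t1,t2,t5},{t1,t3,t5}} V2={{t3},{t7},{t1,t3},{t3,t4},{t3,t5},{t1,t3,t5}} V3={{t1},{t7},{t1,t2},{t1,t3},{t1,t5},{t1,t2,t5},{t1,t3,t5}} V4={{t2},{t4},{t6},{t1,t2},{t2,t5},{t3,t4},{t1,t2,t5}}
  V12={{t7},{t3,t5},{t1,t3,t5}} V13={{t7},{t1,t5},{t1,t2,t5},{t1,t3,t5}} V14={{t6},{t2,t5},{t1,t2,t5}} V23={{t7},{t1,t3},{t1,t3,t5}} V24={{t3,t4}} V34={{t1,t2},{t1,t2,t5}}
  V123={{t7},{t1,t3,t5}} V134={{t1,t2,t5}}
C dims 4,6,2; δ0: rk 3, SNF 1^3; δ1: rk 2, SNF 1^2
Ȟ^0 = (4 − 3) − 0 = 1, so Ȟ^0 ≅ Z
Ȟ^1 = (6 − 2) − 3 = 1, so Ȟ^1 ≅ Z
Ȟ^2 = (2 − 0) − 2 = 0, so Ȟ^2 ≅ 0
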